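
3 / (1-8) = -3 / 7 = -0.43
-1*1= -1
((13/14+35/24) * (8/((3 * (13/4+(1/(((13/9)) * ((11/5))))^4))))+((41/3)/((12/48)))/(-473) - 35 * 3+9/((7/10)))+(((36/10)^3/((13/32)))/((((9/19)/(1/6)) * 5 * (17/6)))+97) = 12602792881119672874/1320143063070706875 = 9.55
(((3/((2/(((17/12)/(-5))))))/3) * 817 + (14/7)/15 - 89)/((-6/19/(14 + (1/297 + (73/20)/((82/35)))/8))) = 5160820924309/561116160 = 9197.42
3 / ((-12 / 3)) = -0.75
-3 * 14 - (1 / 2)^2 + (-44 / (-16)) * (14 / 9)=-1367 / 36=-37.97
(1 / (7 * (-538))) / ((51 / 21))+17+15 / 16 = 1312443 / 73168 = 17.94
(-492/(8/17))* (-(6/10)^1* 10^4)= 6273000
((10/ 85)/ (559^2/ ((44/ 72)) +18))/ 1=11/ 47811276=0.00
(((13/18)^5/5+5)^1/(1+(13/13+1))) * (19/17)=1.88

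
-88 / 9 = -9.78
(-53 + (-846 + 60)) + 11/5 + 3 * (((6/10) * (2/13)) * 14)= -10828/13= -832.92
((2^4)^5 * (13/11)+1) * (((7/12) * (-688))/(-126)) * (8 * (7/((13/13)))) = 7294366576/33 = 221041411.39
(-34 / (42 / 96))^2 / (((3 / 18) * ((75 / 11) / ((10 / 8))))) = 6643.46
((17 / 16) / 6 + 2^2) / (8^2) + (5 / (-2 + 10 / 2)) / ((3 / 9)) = 31121 / 6144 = 5.07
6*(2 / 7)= 12 / 7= 1.71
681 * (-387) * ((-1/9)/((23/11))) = 322113/23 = 14004.91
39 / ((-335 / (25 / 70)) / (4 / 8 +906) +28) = 1.45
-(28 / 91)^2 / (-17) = 16 / 2873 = 0.01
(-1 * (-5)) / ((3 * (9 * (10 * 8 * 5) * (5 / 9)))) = 1 / 1200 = 0.00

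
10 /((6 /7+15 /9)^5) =40841010 /418195493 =0.10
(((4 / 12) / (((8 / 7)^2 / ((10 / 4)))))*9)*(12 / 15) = 147 / 32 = 4.59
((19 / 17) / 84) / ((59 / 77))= 0.02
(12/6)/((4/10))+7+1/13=157/13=12.08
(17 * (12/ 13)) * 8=1632/ 13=125.54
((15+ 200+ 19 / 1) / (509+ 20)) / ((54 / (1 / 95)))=13 / 150765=0.00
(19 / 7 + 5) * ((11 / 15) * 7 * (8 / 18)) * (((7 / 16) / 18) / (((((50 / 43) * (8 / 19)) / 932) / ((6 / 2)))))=14657797 / 6000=2442.97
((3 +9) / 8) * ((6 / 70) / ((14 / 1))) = 9 / 980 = 0.01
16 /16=1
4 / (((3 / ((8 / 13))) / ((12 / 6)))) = 64 / 39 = 1.64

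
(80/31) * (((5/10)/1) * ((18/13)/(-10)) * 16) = -1152/403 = -2.86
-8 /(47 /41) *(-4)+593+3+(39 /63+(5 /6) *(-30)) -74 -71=448625 /987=454.53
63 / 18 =7 / 2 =3.50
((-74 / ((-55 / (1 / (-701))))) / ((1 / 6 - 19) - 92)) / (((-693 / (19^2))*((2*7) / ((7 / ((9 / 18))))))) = -2812 / 311717175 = -0.00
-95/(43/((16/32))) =-95/86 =-1.10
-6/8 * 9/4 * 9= -243/16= -15.19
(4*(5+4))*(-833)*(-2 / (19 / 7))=419832 / 19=22096.42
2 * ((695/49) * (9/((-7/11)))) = -401.20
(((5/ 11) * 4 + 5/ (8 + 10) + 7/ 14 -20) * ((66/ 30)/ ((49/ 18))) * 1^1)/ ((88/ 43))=-74089/ 10780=-6.87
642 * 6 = 3852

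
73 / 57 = 1.28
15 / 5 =3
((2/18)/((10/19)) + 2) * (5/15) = 199/270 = 0.74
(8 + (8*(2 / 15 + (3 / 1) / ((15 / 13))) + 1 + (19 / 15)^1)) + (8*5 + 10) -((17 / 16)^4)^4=21996470820675164563697 / 276701161105643274240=79.50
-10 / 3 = -3.33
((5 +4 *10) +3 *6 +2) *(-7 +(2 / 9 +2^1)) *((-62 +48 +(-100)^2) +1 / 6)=-167468015 / 54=-3101259.54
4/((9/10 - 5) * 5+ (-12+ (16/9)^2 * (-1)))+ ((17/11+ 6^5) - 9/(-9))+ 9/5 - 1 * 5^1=2470463748/317735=7775.23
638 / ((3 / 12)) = 2552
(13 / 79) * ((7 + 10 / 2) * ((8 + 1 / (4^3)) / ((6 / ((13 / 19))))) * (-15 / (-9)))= 7605 / 2528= 3.01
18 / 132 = 3 / 22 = 0.14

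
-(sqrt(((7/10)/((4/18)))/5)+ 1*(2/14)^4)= -3*sqrt(7)/10 - 1/2401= -0.79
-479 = -479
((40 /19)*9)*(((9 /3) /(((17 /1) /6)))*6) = 38880 /323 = 120.37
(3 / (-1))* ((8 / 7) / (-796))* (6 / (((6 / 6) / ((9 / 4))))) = 81 / 1393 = 0.06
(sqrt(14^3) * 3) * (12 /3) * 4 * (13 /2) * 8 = 34944 * sqrt(14) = 130748.48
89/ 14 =6.36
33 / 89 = 0.37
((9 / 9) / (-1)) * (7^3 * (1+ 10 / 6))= -2744 / 3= -914.67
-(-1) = 1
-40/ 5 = -8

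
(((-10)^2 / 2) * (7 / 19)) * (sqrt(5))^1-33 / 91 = -33 / 91 + 350 * sqrt(5) / 19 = 40.83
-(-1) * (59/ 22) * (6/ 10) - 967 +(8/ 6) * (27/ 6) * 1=-105533/ 110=-959.39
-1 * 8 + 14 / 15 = -106 / 15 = -7.07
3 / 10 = 0.30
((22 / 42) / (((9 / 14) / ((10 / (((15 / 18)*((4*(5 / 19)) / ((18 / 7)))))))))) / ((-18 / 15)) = -418 / 21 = -19.90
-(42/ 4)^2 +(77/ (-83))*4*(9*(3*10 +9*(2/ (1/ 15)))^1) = -3363003/ 332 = -10129.53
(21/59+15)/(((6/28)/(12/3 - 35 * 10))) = -1462888/59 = -24794.71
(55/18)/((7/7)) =55/18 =3.06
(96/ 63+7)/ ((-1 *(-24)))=0.36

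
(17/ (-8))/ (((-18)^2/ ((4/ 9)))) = -17/ 5832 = -0.00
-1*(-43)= 43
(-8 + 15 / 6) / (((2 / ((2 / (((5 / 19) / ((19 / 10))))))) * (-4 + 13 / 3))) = -119.13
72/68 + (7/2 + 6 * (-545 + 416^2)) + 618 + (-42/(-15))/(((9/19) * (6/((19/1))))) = 4753896403/4590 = 1035707.28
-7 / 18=-0.39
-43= -43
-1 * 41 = -41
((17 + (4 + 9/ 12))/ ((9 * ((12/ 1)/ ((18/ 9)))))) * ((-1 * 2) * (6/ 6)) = -29/ 36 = -0.81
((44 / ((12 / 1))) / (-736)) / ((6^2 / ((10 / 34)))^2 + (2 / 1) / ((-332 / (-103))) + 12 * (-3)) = -22825 / 68478336816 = -0.00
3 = 3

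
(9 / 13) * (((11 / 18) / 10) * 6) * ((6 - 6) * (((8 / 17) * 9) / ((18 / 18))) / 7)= 0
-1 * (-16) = 16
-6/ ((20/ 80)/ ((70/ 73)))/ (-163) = 1680/ 11899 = 0.14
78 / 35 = 2.23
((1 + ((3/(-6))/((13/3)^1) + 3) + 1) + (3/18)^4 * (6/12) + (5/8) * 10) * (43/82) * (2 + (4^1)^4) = 693754045/460512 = 1506.48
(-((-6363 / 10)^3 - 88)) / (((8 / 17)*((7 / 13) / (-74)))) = -2106589503076019 / 28000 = -75235339395.57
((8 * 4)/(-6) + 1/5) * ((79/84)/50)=-869/9000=-0.10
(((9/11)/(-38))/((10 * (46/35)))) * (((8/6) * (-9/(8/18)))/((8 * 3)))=567/307648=0.00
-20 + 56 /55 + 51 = 1761 /55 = 32.02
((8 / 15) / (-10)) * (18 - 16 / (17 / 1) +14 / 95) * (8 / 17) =-0.43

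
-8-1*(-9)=1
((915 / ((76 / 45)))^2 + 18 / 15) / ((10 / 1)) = 8476937781 / 288800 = 29352.28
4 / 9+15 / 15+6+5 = 112 / 9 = 12.44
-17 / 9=-1.89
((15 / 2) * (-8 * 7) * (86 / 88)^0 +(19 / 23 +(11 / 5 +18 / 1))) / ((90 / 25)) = -2549 / 23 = -110.83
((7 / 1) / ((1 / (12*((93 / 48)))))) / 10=651 / 40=16.28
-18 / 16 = -9 / 8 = -1.12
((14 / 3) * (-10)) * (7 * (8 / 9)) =-7840 / 27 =-290.37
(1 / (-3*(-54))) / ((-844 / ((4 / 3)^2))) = -2 / 153819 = -0.00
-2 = -2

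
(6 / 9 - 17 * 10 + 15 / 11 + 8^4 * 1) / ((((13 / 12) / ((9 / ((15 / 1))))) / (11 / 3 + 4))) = 2385100 / 143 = 16679.02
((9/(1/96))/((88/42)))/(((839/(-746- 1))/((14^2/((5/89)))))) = -59107110048/46145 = -1280899.56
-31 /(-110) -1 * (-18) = 2011 /110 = 18.28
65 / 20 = 13 / 4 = 3.25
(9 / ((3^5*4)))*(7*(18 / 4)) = 7 / 24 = 0.29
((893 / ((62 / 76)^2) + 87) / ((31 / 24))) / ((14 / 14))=32954376 / 29791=1106.19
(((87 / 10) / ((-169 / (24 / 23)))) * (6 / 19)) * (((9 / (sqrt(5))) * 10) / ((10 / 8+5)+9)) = -451008 * sqrt(5) / 22525165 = -0.04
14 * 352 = 4928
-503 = -503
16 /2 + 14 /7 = 10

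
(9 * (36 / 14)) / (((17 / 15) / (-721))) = -250290 / 17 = -14722.94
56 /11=5.09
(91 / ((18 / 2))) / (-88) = -91 / 792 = -0.11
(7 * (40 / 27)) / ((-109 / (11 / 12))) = -770 / 8829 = -0.09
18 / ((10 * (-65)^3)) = -9 / 1373125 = -0.00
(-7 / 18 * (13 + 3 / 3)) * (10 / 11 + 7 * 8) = -30674 / 99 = -309.84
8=8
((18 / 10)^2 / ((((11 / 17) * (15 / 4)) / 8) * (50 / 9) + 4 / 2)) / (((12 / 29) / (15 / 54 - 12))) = -1872414 / 75175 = -24.91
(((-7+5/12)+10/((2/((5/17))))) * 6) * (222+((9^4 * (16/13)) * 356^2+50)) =-31394398806.55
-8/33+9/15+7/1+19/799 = 973121/131835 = 7.38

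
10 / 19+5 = 105 / 19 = 5.53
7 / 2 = 3.50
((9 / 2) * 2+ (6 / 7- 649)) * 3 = -13422 / 7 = -1917.43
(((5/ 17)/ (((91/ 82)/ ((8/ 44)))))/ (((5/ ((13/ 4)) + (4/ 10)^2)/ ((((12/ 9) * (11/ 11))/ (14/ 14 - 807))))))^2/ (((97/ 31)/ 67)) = 1759796875/ 37311277296820527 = 0.00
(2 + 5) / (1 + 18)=7 / 19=0.37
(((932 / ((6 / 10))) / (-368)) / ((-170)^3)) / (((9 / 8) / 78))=3029 / 50849550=0.00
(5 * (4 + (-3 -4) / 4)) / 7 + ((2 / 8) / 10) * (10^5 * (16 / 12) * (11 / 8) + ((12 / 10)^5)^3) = 58771874198197423 / 12817382812500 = 4585.33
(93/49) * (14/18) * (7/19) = 31/57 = 0.54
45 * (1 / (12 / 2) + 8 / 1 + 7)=1365 / 2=682.50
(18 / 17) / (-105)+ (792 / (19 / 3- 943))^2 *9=1509180594 / 234908975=6.42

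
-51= -51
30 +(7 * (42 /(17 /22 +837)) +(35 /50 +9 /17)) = 14135677 /447610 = 31.58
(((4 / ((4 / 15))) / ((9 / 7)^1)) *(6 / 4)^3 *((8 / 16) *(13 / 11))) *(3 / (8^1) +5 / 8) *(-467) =-1912365 / 176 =-10865.71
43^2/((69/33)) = 20339/23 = 884.30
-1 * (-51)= 51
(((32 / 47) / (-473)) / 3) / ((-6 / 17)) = 272 / 200079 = 0.00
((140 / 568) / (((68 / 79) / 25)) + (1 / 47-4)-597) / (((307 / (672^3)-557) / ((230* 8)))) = 1961.63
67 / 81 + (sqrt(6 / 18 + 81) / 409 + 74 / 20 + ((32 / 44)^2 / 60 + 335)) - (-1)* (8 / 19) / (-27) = 2* sqrt(183) / 1227 + 632251459 / 1862190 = 339.54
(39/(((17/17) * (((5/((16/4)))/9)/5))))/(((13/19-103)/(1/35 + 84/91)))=-8227/630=-13.06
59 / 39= 1.51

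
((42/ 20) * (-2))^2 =441/ 25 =17.64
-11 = -11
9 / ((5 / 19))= 171 / 5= 34.20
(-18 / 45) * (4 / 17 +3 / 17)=-14 / 85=-0.16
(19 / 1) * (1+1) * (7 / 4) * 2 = 133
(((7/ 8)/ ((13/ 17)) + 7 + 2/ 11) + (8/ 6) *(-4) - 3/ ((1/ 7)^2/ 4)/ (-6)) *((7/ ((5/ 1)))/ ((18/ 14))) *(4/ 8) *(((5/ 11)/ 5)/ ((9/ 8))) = 16983743/ 3822390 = 4.44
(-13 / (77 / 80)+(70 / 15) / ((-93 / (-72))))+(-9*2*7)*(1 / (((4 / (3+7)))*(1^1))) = -775521 / 2387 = -324.89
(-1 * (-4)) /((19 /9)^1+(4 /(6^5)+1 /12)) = 7776 /4267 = 1.82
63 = 63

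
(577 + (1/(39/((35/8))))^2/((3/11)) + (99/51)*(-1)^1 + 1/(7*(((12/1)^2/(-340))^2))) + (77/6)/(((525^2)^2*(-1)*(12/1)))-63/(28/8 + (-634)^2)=2771636784012741290228623/4812694797804075000000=575.90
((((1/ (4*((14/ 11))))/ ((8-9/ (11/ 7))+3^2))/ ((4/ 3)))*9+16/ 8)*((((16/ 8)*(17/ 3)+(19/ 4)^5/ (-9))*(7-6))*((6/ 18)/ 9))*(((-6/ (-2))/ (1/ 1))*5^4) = -87186337605625/ 2303852544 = -37843.71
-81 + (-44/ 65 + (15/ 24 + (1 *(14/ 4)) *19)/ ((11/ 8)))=-23494/ 715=-32.86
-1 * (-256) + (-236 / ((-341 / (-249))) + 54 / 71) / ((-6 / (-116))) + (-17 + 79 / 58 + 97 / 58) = -2158977011 / 702119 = -3074.94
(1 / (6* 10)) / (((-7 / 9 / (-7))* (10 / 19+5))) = 19 / 700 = 0.03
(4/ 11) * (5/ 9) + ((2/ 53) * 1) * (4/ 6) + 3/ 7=24085/ 36729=0.66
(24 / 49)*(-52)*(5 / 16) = -390 / 49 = -7.96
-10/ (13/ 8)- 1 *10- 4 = -20.15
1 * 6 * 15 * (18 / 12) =135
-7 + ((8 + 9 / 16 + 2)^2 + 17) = 31121 / 256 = 121.57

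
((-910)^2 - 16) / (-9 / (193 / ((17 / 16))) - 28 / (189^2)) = -13049000669376 / 793111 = -16452931.14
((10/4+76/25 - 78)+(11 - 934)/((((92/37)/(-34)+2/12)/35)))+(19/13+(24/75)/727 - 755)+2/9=-103951087764161/300258270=-346205.58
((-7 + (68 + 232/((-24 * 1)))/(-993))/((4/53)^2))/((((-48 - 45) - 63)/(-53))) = -421.03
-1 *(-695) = 695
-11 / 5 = -2.20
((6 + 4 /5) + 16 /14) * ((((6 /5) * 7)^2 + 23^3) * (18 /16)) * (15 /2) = 1148189067 /1400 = 820135.05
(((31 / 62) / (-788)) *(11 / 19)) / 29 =-11 / 868376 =-0.00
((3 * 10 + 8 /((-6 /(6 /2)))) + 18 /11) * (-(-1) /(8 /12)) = 456 /11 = 41.45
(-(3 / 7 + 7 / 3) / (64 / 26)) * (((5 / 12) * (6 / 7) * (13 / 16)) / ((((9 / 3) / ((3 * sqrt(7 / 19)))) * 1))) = -24505 * sqrt(133) / 1430016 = -0.20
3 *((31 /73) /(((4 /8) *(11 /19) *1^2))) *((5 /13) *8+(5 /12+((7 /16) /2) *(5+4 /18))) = 10223273 /501072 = 20.40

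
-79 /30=-2.63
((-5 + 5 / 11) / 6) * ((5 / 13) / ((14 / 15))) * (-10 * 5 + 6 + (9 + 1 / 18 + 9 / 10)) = 95750 / 9009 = 10.63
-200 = -200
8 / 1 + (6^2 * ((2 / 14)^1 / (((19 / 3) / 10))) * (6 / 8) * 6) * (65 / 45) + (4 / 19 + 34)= 12634 / 133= 94.99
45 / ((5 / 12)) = 108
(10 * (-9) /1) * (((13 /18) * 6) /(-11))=390 /11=35.45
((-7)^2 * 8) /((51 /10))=3920 /51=76.86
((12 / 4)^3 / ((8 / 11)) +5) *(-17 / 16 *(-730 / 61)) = 2091085 / 3904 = 535.63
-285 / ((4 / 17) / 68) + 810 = -81555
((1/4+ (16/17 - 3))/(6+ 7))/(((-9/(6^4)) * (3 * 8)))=369/442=0.83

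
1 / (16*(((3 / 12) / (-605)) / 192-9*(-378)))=29040 / 1580705279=0.00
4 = 4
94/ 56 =47/ 28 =1.68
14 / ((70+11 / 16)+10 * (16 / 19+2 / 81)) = 344736 / 1954049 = 0.18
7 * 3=21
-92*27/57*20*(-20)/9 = 36800/19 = 1936.84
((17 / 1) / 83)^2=0.04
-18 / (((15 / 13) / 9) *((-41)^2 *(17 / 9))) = -6318 / 142885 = -0.04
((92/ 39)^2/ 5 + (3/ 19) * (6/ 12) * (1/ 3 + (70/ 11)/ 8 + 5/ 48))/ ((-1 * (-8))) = 61558087/ 406897920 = 0.15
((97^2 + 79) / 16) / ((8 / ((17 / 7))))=10081 / 56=180.02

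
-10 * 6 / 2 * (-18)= 540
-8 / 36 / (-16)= 1 / 72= 0.01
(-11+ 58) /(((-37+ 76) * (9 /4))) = 188 /351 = 0.54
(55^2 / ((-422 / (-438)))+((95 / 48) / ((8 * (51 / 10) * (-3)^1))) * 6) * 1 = 3243377375 / 1033056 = 3139.59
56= 56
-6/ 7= -0.86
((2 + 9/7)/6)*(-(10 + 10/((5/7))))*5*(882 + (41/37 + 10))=-15200700/259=-58689.96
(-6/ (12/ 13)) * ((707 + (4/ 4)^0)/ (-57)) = 1534/ 19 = 80.74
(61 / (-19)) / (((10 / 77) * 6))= -4697 / 1140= -4.12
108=108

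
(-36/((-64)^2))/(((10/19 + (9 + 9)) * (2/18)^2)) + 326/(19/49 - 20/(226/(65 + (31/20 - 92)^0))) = -651049191019/10883006464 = -59.82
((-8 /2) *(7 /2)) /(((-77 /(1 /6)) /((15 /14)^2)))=0.03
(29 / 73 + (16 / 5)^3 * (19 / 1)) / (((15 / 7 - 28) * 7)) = -5684777 / 1651625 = -3.44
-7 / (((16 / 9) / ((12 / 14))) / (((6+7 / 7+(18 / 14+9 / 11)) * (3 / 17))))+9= 37467 / 10472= 3.58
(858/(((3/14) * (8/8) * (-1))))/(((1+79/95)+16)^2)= -117325/9317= -12.59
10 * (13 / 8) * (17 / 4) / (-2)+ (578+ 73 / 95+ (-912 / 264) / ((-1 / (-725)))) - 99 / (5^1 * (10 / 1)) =-1962.29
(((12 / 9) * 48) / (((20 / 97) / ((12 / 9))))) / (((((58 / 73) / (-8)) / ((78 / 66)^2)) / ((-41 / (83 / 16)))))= 200967163904 / 4368705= 46001.54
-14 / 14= -1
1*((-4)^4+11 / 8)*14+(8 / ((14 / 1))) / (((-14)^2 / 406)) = 706469 / 196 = 3604.43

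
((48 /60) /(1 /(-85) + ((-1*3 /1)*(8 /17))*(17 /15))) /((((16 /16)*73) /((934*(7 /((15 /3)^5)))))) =-444584 /31253125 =-0.01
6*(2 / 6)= 2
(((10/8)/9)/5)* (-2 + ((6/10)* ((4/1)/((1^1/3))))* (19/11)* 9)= 3023/990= 3.05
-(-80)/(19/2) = 160/19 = 8.42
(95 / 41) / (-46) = -95 / 1886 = -0.05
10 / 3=3.33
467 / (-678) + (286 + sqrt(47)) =sqrt(47) + 193441 / 678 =292.17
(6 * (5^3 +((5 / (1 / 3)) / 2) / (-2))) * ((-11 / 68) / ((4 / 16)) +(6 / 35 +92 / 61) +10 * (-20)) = -2101463193 / 14518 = -144748.81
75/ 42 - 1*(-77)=1103/ 14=78.79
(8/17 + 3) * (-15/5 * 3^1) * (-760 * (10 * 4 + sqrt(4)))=16949520/17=997030.59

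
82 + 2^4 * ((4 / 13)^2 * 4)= 14882 / 169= 88.06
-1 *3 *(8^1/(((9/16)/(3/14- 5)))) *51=72896/7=10413.71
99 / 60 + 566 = 11353 / 20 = 567.65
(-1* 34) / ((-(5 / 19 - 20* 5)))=-646 / 1895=-0.34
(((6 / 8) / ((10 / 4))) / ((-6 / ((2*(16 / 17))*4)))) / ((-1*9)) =32 / 765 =0.04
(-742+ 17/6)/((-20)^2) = -887/480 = -1.85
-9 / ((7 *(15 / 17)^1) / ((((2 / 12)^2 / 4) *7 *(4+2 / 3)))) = -0.33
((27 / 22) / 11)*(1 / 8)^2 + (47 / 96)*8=182065 / 46464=3.92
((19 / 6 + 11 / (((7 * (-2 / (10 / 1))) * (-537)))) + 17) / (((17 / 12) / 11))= 3337906 / 21301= 156.70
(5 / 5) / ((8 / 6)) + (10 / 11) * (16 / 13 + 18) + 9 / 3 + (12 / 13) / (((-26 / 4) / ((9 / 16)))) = 157291 / 7436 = 21.15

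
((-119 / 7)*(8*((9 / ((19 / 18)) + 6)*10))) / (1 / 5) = -1876800 / 19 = -98778.95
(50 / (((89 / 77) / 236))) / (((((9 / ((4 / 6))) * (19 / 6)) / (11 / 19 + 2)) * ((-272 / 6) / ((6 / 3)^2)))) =-89042800 / 1638579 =-54.34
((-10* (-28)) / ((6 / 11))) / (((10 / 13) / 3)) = 2002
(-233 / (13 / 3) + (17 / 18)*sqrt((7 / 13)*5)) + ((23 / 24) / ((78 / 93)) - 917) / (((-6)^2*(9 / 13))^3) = -1142433714163 / 21223627776 + 17*sqrt(455) / 234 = -52.28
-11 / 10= -1.10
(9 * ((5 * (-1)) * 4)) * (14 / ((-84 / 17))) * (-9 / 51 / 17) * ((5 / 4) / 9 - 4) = 695 / 34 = 20.44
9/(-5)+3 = 6/5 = 1.20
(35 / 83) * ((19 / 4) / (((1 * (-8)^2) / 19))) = 0.59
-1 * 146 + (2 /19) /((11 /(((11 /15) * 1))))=-41608 /285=-145.99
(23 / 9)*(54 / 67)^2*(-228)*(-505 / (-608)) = -2822445 / 8978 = -314.37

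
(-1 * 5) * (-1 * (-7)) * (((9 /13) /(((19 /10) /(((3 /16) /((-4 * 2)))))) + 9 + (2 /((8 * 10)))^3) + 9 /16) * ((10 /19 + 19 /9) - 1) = -7400433103 /13515840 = -547.54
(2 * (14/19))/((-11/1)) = -28/209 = -0.13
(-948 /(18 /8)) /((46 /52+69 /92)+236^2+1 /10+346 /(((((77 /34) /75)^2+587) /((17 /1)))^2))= -4788050202863904808994240 /632954760316052144763407553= -0.01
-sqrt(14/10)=-sqrt(35)/5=-1.18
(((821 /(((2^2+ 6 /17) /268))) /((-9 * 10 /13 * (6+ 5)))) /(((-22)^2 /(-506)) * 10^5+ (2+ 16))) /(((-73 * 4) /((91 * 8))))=-25443652871 /1470417742035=-0.02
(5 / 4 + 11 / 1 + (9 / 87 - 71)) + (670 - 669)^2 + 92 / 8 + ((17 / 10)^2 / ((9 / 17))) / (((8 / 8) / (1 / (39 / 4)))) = -45.59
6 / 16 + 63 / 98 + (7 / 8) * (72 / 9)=449 / 56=8.02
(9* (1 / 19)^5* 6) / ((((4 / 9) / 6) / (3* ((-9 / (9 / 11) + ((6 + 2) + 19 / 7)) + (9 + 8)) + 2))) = 266085 / 17332693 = 0.02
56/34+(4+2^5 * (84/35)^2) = 80736/425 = 189.97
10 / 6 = 5 / 3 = 1.67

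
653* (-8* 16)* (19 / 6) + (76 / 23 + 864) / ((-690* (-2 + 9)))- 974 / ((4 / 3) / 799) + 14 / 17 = -534045767057 / 629510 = -848351.52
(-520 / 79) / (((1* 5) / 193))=-20072 / 79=-254.08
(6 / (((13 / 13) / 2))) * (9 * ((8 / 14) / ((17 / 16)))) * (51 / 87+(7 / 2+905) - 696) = 2512512 / 203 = 12376.91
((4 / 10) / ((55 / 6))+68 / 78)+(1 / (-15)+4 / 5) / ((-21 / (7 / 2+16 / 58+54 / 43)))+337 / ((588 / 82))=31283027434 / 655329675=47.74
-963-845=-1808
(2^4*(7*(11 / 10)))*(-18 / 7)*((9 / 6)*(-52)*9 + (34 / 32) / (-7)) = 7785459 / 35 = 222441.69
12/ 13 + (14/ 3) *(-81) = -4902/ 13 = -377.08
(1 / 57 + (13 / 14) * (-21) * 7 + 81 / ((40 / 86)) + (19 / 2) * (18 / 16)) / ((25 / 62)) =119.92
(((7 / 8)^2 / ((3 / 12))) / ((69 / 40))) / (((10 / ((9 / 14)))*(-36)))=-7 / 2208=-0.00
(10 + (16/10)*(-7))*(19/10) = -57/25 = -2.28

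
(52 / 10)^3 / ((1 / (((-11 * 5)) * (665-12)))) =-5049936.32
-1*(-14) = 14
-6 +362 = 356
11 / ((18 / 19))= 209 / 18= 11.61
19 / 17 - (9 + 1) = -151 / 17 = -8.88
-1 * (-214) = 214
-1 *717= -717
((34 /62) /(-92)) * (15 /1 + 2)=-289 /2852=-0.10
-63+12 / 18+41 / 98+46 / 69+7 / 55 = -61.12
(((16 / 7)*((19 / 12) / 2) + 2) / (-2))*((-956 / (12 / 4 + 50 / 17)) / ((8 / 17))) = 1381420 / 2121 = 651.31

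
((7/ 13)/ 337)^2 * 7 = 343/ 19193161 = 0.00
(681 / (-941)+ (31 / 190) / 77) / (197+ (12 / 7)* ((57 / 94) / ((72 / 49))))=-933782746 / 255849652135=-0.00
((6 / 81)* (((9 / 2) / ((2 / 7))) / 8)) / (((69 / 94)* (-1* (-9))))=329 / 14904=0.02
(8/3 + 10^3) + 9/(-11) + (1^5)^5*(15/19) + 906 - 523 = 868795/627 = 1385.64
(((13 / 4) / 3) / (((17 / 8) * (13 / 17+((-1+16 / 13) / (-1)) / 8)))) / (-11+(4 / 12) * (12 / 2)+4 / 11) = -29744 / 370785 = -0.08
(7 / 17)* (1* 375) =2625 / 17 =154.41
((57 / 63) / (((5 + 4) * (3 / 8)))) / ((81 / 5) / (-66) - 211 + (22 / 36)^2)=-0.00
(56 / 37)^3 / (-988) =-43904 / 12511291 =-0.00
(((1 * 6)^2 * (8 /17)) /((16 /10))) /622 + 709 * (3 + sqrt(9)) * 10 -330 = 223164360 /5287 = 42210.02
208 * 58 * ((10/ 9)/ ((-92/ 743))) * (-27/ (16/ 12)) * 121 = 6100817580/ 23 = 265252938.26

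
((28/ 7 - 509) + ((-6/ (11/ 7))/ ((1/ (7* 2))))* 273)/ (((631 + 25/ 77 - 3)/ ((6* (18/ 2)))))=-20925954/ 16127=-1297.57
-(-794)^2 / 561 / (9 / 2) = -1260872 / 5049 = -249.73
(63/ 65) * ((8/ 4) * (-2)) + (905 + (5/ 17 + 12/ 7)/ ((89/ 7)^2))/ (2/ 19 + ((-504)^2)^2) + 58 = 290382554200213682473/ 5365226270074611265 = 54.12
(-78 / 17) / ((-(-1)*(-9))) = 26 / 51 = 0.51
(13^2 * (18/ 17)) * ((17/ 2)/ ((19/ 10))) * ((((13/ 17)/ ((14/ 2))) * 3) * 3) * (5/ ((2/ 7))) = 4448925/ 323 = 13773.76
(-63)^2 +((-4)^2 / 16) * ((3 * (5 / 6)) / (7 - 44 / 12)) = 15879 / 4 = 3969.75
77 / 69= 1.12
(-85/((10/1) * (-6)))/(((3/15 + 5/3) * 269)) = 85/30128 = 0.00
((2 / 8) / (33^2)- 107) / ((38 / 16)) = -932182 / 20691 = -45.05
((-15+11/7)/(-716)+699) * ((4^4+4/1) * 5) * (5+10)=17079474750/1253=13630865.72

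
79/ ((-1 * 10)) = -79/ 10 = -7.90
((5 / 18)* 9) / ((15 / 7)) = 1.17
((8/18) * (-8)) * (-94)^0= -32/9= -3.56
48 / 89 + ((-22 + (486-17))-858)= -36531 / 89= -410.46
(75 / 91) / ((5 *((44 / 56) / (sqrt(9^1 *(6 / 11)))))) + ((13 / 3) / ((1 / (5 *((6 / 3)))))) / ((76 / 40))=90 *sqrt(66) / 1573 + 1300 / 57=23.27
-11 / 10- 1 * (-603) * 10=6028.90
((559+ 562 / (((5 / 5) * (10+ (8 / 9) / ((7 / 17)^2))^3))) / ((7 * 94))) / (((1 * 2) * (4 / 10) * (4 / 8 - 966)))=-424590833369585 / 385925692207430704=-0.00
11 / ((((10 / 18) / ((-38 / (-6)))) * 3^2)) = 209 / 15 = 13.93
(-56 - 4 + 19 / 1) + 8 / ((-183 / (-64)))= -6991 / 183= -38.20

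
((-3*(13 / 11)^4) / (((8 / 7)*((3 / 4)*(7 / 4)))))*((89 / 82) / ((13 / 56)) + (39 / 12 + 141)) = -697567273 / 1200562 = -581.03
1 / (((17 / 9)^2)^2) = 0.08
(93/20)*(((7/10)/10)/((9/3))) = 217/2000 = 0.11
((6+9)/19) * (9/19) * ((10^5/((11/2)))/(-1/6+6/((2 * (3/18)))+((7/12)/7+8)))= 324000000/1234981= 262.35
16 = 16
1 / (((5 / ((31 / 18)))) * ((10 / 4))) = 31 / 225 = 0.14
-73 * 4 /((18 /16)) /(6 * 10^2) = -292 /675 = -0.43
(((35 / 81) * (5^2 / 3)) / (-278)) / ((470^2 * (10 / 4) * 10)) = -7 / 2984535720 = -0.00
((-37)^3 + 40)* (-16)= 809808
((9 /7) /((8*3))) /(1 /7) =3 /8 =0.38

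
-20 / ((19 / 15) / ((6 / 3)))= -600 / 19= -31.58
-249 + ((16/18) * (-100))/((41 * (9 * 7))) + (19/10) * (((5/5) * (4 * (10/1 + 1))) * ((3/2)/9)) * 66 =77943191/116235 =670.57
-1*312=-312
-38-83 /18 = -767 /18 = -42.61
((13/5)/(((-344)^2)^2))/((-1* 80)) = -13/5601363558400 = -0.00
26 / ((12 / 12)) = 26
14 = 14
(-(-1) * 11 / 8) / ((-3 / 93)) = -341 / 8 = -42.62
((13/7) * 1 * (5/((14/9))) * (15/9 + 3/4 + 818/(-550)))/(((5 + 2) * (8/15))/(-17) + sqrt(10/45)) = 6100263/871178 + 518522355 * sqrt(2)/48785968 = 22.03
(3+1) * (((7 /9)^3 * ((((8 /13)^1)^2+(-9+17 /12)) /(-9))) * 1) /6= 5011573 /19958562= 0.25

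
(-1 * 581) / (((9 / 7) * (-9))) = 4067 / 81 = 50.21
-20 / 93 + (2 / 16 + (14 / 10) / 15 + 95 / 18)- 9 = -207517 / 55800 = -3.72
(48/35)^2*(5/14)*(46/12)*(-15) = -38.62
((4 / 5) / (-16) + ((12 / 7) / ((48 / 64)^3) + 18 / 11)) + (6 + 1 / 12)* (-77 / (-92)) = 13696499 / 1275120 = 10.74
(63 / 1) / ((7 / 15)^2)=2025 / 7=289.29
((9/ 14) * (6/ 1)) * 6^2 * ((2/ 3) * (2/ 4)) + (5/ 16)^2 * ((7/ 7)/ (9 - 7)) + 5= 183983/ 3584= 51.33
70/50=7/5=1.40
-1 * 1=-1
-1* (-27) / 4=6.75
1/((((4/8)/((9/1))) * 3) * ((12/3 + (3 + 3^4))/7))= 21/44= 0.48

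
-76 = -76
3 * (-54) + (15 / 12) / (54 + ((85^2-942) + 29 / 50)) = -102668671 / 633758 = -162.00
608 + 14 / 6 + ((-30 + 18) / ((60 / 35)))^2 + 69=2185 / 3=728.33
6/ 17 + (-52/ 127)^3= 9899962/ 34822511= 0.28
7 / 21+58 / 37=211 / 111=1.90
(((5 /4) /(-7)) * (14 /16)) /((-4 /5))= 25 /128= 0.20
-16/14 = -8/7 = -1.14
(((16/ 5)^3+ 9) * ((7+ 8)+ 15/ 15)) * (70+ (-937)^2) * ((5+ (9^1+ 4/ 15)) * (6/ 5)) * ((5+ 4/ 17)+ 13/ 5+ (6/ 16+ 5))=35250287548736312/ 265625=132706964889.36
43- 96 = -53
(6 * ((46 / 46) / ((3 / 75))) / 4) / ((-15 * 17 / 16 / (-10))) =400 / 17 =23.53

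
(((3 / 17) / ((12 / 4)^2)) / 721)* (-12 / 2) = -2 / 12257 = -0.00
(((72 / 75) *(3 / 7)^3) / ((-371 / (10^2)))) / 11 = -0.00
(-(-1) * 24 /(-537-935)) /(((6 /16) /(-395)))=395 /23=17.17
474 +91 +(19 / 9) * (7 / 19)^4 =34880416 / 61731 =565.04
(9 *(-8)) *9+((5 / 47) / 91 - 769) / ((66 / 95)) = -82562416 / 47047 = -1754.89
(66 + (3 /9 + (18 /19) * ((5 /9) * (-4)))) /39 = 3661 /2223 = 1.65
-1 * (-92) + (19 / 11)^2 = 11493 / 121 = 94.98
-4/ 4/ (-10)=1/ 10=0.10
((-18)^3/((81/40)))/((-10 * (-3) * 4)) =-24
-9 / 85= -0.11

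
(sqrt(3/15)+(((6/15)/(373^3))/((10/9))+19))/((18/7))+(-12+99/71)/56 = 7 * sqrt(5)/90+334239582809219/46425371668200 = 7.37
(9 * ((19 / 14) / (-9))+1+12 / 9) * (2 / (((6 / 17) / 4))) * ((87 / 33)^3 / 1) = 33998266 / 83853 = 405.45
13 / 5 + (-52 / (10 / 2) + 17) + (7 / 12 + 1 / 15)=9.85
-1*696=-696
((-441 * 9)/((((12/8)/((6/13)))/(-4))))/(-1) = -63504/13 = -4884.92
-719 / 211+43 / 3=10.93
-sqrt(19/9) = -sqrt(19)/3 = -1.45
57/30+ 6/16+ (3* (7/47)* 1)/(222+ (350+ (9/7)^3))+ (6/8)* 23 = 1445762819/74043800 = 19.53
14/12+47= 289/6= 48.17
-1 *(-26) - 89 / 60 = 1471 / 60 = 24.52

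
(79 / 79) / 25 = 0.04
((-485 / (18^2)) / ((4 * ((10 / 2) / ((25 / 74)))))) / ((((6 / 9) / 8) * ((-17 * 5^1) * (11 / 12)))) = 485 / 124542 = 0.00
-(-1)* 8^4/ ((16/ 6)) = 1536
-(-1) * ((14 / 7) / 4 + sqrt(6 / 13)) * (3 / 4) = 0.88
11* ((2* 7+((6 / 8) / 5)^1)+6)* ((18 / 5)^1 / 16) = 39897 / 800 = 49.87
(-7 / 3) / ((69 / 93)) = -217 / 69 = -3.14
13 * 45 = 585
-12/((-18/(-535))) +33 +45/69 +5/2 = -44231/138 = -320.51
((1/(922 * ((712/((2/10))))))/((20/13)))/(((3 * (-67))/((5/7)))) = -13/18472896960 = -0.00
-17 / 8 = -2.12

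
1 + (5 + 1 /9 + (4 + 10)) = 181 /9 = 20.11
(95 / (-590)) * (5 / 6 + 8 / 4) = -323 / 708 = -0.46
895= 895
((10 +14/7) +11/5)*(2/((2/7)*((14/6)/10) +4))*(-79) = -33654/61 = -551.70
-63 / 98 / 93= -3 / 434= -0.01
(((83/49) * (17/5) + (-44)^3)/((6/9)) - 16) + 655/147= -187834991/1470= -127778.91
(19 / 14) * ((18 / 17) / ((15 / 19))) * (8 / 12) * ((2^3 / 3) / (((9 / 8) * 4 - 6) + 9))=0.43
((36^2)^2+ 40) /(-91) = -1679656 /91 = -18457.76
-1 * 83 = -83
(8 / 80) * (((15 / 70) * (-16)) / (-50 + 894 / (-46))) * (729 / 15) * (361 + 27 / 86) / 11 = 7.88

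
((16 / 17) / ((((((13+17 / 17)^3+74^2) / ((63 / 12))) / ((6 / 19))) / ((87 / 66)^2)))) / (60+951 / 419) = 2466653 / 465669645870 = 0.00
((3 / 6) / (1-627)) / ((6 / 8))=-0.00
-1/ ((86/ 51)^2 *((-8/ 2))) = 2601/ 29584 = 0.09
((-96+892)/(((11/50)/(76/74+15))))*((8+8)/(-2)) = -188811200/407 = -463909.58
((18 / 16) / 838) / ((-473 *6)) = -3 / 6341984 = -0.00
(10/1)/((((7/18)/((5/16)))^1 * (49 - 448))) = -75/3724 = -0.02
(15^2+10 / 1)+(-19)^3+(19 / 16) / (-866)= -91782163 / 13856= -6624.00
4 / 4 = 1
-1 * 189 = -189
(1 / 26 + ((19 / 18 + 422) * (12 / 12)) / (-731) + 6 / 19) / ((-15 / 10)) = 729580 / 4875039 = 0.15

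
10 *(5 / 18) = 25 / 9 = 2.78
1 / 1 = 1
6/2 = 3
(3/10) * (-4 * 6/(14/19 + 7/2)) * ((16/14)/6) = -1824/5635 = -0.32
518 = 518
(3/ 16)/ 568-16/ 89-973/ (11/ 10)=-884.72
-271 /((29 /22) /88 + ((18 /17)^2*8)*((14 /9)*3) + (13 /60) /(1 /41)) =-2274383760 /425947463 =-5.34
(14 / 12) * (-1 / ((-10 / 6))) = 7 / 10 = 0.70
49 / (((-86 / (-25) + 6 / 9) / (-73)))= -38325 / 44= -871.02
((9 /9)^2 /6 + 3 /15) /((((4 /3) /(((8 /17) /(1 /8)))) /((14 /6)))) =616 /255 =2.42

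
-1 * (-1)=1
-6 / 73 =-0.08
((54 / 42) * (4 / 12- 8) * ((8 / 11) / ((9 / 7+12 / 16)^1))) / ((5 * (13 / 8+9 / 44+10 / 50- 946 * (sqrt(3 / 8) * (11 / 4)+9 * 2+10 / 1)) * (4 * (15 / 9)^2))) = 0.00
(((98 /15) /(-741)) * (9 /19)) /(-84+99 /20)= 392 /7419633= 0.00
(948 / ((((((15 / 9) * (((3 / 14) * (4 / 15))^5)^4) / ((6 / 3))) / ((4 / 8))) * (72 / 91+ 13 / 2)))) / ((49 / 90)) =90431203249515118288135528564453125 / 86966272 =1039842241938519777967895000.00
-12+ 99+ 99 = 186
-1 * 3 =-3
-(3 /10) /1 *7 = -21 /10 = -2.10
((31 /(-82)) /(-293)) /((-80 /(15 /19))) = -93 /7303904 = -0.00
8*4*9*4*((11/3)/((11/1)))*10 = 3840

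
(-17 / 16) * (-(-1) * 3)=-3.19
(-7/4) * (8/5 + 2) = -63/10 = -6.30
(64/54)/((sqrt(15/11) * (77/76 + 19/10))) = 2432 * sqrt(165)/89667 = 0.35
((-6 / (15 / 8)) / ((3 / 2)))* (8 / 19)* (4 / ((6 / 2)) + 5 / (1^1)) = -256 / 45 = -5.69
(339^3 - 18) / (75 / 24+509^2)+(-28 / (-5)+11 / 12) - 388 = -231.11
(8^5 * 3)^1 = 98304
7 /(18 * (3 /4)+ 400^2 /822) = 0.03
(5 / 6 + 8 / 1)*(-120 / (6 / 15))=-2650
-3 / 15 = -1 / 5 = -0.20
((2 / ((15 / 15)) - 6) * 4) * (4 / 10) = -32 / 5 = -6.40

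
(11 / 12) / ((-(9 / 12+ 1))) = -11 / 21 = -0.52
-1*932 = -932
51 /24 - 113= -887 /8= -110.88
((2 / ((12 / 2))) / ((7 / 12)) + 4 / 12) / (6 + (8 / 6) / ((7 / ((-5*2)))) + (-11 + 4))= -19 / 61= -0.31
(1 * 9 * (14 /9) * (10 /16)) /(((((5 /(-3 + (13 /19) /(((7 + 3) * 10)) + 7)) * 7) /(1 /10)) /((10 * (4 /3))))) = 7613 /5700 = 1.34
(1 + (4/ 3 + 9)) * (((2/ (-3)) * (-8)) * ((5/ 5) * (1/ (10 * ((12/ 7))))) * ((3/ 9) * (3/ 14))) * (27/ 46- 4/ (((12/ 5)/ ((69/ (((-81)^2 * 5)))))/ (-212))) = 6824531/ 20371905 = 0.33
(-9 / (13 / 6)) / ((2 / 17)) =-459 / 13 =-35.31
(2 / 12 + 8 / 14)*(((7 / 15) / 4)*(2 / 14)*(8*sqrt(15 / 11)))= 0.11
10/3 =3.33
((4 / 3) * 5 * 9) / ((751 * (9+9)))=10 / 2253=0.00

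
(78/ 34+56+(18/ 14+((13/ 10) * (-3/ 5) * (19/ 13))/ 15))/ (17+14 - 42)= -1770239/ 327250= -5.41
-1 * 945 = -945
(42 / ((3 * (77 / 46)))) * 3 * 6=1656 / 11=150.55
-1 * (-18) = 18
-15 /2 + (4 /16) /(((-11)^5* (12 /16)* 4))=-14494591 /1932612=-7.50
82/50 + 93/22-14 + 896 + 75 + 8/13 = 6888901/7150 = 963.48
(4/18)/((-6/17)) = -17/27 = -0.63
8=8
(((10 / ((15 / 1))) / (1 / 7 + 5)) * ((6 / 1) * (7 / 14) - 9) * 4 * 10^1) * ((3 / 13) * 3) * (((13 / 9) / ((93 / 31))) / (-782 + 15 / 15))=280 / 21087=0.01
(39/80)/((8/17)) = 1.04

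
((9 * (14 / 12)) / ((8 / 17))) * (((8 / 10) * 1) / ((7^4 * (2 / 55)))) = 0.20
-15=-15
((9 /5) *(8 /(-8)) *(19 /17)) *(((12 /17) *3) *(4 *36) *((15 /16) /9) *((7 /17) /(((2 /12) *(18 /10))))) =-430920 /4913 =-87.71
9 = 9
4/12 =1/3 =0.33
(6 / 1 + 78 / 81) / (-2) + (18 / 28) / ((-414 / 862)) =-41905 / 8694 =-4.82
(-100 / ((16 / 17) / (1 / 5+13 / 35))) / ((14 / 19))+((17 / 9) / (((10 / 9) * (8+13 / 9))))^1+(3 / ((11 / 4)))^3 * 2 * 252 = 932812873 / 1630475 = 572.11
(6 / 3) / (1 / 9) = 18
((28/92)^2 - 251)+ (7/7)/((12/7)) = -1589057/6348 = -250.32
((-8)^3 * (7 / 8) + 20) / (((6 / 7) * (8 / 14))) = -873.83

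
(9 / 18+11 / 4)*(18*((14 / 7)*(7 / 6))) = 273 / 2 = 136.50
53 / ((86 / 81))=4293 / 86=49.92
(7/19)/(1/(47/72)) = 329/1368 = 0.24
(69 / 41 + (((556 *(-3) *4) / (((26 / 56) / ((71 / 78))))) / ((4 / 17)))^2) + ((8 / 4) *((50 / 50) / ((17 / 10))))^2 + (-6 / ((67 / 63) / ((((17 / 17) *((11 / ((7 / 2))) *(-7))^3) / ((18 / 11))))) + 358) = 70078033497385844505 / 22674092363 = 3090665433.28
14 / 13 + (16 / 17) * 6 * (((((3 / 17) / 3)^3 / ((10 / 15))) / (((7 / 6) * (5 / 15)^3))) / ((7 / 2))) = 57901934 / 53202877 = 1.09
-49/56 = -7/8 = -0.88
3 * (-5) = -15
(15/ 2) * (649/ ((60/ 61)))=39589/ 8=4948.62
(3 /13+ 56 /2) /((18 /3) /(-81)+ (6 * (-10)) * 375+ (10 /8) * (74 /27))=-19818 /15792647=-0.00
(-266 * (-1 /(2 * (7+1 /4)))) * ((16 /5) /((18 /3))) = 4256 /435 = 9.78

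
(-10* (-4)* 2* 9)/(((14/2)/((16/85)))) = 2304/119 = 19.36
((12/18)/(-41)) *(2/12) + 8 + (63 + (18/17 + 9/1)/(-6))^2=3768.57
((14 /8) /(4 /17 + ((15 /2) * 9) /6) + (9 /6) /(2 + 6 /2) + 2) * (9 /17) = 172377 /132770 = 1.30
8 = 8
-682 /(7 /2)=-1364 /7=-194.86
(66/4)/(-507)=-0.03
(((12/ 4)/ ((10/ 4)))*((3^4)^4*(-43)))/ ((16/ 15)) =-16659081027/ 8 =-2082385128.38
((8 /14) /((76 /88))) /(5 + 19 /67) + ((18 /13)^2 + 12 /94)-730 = -136094130104 /186986163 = -727.83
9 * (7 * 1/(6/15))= 315/2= 157.50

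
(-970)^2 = 940900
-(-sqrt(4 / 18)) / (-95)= -sqrt(2) / 285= -0.00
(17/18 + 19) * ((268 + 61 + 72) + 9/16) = 2306575/288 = 8008.94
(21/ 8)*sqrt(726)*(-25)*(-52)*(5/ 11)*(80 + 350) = 7336875*sqrt(6) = 17971600.06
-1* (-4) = 4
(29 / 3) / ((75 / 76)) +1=10.80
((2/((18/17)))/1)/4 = 17/36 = 0.47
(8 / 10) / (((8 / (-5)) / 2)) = -1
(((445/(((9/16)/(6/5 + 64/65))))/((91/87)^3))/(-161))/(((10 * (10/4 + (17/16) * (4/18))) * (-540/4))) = 19726603648/7767828707275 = 0.00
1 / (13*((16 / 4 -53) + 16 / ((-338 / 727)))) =-13 / 14097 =-0.00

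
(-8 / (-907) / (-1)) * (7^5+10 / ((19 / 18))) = -2556104 / 17233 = -148.33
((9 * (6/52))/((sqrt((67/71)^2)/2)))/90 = 213/8710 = 0.02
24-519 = -495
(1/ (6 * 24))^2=1/ 20736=0.00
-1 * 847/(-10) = 847/10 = 84.70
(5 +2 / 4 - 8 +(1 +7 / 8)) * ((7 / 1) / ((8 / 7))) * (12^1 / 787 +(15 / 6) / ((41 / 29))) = -28199255 / 4130176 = -6.83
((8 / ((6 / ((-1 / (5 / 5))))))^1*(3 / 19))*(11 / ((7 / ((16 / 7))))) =-704 / 931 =-0.76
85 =85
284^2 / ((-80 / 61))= -307501 / 5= -61500.20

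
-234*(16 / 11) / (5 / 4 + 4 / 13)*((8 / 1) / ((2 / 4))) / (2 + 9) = -346112 / 1089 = -317.83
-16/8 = -2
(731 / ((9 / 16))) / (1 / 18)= 23392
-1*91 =-91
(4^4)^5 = 1099511627776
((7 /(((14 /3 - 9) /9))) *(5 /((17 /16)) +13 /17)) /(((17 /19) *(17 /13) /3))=-1001889 /4913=-203.93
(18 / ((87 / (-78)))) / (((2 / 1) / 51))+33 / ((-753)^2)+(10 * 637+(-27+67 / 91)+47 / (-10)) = 29565215474971 / 4987789170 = 5927.52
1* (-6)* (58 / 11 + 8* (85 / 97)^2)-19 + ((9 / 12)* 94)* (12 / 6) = 5537746 / 103499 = 53.51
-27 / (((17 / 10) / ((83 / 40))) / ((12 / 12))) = -2241 / 68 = -32.96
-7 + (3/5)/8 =-277/40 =-6.92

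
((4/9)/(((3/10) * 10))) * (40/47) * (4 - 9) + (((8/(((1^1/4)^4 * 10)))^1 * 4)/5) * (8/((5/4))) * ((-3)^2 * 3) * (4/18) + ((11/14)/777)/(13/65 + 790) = 1588442869368437/252501495750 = 6290.83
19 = 19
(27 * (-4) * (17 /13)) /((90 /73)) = -7446 /65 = -114.55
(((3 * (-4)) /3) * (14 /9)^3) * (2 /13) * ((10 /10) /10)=-10976 /47385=-0.23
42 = 42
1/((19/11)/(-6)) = -66/19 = -3.47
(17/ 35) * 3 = 51/ 35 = 1.46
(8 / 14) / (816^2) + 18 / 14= 1498177 / 1165248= 1.29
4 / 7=0.57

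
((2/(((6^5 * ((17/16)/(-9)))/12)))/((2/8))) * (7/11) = -112/1683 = -0.07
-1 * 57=-57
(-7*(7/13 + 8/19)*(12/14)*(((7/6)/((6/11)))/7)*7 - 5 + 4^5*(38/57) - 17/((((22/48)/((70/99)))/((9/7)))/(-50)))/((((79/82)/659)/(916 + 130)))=11916348225513962/7083219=1682335139.65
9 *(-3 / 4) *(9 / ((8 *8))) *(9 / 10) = -2187 / 2560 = -0.85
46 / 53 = 0.87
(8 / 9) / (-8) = -1 / 9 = -0.11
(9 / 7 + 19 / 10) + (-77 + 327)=17723 / 70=253.19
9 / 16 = 0.56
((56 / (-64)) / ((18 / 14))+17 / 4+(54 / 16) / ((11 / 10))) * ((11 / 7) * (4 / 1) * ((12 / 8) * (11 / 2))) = 8261 / 24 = 344.21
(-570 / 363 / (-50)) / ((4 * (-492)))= -19 / 1190640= -0.00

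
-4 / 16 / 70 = -1 / 280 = -0.00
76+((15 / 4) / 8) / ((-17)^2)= 702863 / 9248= 76.00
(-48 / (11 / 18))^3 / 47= -644972544 / 62557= -10310.16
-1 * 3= -3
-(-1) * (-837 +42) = -795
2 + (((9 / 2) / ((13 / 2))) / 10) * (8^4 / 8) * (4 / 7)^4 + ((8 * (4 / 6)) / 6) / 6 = 24977018 / 4213755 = 5.93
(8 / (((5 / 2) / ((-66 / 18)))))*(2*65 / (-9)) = 4576 / 27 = 169.48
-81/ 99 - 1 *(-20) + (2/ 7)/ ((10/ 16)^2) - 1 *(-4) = 46033/ 1925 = 23.91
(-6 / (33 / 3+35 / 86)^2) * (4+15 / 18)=-214484 / 962361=-0.22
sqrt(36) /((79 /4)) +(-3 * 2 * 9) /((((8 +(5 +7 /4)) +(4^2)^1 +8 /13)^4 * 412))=17492992783678248 /57581126914159177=0.30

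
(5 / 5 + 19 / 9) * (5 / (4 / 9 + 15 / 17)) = 340 / 29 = 11.72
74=74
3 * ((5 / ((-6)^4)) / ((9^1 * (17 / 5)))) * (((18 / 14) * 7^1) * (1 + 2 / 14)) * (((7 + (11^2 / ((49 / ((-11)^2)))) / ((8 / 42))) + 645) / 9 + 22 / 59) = 91852625 / 95541768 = 0.96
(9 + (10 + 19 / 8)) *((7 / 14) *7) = 1197 / 16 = 74.81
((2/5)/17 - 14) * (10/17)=-2376/289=-8.22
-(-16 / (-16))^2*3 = -3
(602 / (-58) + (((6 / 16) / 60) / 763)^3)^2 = 299916331213936609155435230306304841 / 2783960823290258551371464704000000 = 107.73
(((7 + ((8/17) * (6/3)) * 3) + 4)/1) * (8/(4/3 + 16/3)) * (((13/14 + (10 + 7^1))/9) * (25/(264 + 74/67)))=19759975/6341034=3.12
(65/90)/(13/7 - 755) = -0.00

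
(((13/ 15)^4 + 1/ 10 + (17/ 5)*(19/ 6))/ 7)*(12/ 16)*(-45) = -289343/ 5250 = -55.11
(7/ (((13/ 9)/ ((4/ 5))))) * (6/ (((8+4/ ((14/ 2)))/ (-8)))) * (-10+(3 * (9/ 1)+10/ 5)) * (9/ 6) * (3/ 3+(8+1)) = -402192/ 65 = -6187.57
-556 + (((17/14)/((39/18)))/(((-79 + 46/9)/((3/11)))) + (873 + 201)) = 518.00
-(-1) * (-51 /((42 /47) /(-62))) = 24769 /7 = 3538.43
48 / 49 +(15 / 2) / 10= 339 / 196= 1.73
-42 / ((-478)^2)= -0.00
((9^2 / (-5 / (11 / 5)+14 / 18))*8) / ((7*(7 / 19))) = -304722 / 1813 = -168.08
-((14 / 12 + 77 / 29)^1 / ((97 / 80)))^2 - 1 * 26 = -2559194746 / 71216721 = -35.94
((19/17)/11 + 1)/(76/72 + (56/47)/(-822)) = 23875812/22846351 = 1.05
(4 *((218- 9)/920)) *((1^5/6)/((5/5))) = 209/1380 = 0.15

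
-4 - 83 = -87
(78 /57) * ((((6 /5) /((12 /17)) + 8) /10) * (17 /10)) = 21437 /9500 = 2.26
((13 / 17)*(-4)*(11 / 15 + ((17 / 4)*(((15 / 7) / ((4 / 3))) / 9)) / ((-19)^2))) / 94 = -5798351 / 242288760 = -0.02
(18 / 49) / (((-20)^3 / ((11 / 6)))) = -33 / 392000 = -0.00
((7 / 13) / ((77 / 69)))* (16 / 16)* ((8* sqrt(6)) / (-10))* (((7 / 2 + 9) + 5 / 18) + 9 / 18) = -10994* sqrt(6) / 2145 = -12.55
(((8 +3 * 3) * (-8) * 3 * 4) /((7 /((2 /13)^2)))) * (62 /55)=-404736 /65065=-6.22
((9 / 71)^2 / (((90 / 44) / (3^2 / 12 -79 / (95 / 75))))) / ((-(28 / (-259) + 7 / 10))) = 5717943 / 6991867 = 0.82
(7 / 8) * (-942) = -3297 / 4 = -824.25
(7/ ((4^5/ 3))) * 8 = 0.16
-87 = -87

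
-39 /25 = -1.56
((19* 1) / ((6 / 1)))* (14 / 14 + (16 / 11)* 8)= 2641 / 66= 40.02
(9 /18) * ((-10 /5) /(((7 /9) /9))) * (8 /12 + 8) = -702 /7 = -100.29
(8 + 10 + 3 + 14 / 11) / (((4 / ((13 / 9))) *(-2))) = -3185 / 792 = -4.02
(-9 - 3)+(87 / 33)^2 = -611 / 121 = -5.05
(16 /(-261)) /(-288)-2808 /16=-412249 /2349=-175.50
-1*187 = -187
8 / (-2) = -4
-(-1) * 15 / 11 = 15 / 11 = 1.36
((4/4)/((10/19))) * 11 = 209/10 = 20.90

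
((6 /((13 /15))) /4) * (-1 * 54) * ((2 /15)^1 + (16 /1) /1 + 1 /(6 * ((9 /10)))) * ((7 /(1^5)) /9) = -15421 /13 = -1186.23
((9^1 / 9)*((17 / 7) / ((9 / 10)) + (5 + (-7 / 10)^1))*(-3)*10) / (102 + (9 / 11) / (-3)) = -48499 / 23499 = -2.06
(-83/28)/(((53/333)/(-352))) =2432232/371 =6555.88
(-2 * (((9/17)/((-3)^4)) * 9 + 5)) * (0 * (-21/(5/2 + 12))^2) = 0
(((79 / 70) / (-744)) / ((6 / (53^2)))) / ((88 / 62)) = -221911 / 443520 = -0.50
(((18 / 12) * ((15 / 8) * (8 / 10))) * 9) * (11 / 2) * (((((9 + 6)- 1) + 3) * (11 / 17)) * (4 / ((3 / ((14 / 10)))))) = 22869 / 10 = 2286.90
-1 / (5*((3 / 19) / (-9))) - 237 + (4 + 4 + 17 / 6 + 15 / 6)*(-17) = -6784 / 15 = -452.27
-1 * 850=-850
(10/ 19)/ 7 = 10/ 133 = 0.08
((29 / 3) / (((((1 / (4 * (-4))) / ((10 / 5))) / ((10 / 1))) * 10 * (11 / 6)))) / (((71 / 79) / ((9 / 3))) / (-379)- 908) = 166711488 / 897152905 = 0.19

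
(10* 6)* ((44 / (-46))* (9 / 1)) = -11880 / 23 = -516.52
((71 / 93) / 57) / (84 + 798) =71 / 4675482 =0.00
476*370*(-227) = -39979240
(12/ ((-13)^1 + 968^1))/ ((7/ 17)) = 204/ 6685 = 0.03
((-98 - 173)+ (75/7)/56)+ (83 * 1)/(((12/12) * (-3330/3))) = -58933403/217560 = -270.88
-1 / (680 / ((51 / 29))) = -3 / 1160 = -0.00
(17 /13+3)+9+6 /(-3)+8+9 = 368 /13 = 28.31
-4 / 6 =-2 / 3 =-0.67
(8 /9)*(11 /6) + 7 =233 /27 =8.63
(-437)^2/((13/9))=1718721/13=132209.31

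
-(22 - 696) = 674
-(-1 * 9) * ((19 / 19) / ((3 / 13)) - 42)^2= 12769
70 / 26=35 / 13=2.69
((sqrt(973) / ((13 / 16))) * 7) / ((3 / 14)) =1568 * sqrt(973) / 39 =1254.12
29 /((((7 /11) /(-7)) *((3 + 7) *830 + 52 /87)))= -27753 /722152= -0.04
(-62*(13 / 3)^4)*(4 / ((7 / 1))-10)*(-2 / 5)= -77914408 / 945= -82449.11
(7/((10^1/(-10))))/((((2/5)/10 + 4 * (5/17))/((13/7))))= -5525/517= -10.69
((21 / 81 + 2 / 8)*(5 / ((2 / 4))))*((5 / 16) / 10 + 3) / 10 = 5335 / 3456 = 1.54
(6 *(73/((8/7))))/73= 21/4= 5.25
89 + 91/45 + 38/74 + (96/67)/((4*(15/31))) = 10293853/111555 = 92.28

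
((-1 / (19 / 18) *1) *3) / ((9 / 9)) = -54 / 19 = -2.84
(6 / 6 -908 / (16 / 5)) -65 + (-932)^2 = 868276.25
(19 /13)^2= 361 /169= 2.14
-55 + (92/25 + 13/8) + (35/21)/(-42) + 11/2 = -557357/12600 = -44.23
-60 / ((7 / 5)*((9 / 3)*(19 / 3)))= -300 / 133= -2.26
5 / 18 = 0.28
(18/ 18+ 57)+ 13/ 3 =187/ 3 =62.33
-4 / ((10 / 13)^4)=-28561 / 2500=-11.42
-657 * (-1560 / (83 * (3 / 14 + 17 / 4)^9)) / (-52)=-41700273368334336 / 123679637908935546875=-0.00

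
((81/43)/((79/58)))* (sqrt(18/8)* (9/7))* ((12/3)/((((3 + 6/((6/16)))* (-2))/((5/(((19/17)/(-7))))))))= 10781910/1226317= 8.79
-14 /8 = -7 /4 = -1.75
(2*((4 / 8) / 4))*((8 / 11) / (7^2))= 2 / 539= 0.00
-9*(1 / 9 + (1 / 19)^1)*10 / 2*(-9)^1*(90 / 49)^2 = 1458000 / 6517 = 223.72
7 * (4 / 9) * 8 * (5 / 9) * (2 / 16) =140 / 81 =1.73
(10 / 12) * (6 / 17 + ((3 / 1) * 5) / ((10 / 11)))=955 / 68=14.04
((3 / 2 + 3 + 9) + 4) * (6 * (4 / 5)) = 84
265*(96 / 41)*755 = 19207200 / 41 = 468468.29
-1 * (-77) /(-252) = -11 /36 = -0.31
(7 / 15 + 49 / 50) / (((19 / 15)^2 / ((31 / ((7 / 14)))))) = 20181 / 361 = 55.90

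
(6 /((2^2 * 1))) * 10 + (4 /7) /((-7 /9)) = 699 /49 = 14.27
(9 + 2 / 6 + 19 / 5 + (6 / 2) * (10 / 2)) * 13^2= 71318 / 15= 4754.53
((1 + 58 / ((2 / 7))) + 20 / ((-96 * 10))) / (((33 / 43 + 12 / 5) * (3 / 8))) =2105065 / 12258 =171.73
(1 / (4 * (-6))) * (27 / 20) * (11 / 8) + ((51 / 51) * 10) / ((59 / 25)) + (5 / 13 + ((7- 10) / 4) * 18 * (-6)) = 83984227 / 981760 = 85.54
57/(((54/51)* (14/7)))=323/12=26.92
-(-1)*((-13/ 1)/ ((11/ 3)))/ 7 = -39/ 77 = -0.51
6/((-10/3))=-9/5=-1.80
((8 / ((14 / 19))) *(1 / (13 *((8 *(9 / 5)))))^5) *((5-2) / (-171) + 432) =76946875 / 3771712204775424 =0.00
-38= -38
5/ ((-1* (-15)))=1/ 3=0.33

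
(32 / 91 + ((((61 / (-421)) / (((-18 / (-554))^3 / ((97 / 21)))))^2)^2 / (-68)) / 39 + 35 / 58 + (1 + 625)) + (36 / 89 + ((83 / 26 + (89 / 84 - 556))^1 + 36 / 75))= -8069776810969406089695076935432913256302953849173 / 147634280836170825707805932374296150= -54660589432642.72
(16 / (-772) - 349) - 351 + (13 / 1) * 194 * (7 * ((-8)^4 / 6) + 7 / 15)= 34891333942 / 2895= 12052274.25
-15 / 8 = -1.88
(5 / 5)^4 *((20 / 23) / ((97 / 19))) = 380 / 2231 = 0.17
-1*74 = -74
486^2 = 236196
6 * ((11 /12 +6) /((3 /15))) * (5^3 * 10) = 259375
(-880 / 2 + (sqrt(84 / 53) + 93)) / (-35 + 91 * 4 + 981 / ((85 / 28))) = -29495 / 55433 + 170 * sqrt(1113) / 2937949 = -0.53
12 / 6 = 2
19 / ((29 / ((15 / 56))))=285 / 1624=0.18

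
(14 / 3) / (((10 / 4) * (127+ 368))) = 28 / 7425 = 0.00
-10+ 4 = -6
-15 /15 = -1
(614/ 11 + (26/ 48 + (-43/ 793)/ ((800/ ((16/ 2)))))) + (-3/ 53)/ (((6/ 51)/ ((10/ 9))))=5161765287/ 92463800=55.82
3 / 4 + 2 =11 / 4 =2.75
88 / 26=44 / 13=3.38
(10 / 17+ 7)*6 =774 / 17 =45.53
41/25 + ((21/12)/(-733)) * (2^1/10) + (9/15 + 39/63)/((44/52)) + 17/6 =33376659/5644100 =5.91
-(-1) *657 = 657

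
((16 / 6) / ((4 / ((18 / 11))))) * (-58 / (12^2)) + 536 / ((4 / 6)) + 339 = 75409 / 66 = 1142.56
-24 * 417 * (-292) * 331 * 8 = 7738345728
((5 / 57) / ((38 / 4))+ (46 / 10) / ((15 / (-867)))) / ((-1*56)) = 7198451 / 1516200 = 4.75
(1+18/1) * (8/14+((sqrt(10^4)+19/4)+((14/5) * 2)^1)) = 2107.51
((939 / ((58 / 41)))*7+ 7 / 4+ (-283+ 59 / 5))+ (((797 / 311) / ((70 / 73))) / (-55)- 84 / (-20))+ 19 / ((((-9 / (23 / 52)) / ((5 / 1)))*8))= 284743282905097 / 65001736800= 4380.55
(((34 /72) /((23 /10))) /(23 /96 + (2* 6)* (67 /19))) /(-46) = -12920 /123184527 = -0.00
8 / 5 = 1.60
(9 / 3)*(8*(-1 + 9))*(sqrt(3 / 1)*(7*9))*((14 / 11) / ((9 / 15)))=282240*sqrt(3) / 11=44441.27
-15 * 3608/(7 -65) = 933.10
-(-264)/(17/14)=3696/17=217.41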